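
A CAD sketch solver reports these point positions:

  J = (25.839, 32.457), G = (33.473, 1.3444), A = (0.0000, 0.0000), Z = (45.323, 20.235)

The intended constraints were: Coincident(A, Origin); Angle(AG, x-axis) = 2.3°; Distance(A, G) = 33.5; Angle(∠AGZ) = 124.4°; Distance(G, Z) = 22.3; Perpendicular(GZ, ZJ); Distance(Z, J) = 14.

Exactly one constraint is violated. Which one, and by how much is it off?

Distance(Z, J) = 14 — off by 9.00.

A = (0.00, 0.00) ✓; AG at 2.300° ✓; |AG| = 33.50 ✓; ∠AGZ = 124.4° ✓; |GZ| = 22.30 ✓; ∠(GZ, ZJ) = 90.00° ✓; |ZJ| = 23.00 ✗.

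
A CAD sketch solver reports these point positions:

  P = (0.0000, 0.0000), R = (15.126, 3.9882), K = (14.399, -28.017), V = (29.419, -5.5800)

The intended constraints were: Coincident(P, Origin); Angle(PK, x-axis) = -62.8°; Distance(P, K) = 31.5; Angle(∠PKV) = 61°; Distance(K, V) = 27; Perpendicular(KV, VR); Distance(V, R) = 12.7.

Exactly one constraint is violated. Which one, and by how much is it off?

Distance(V, R) = 12.7 — off by 4.50.

P = (0.00, 0.00) ✓; PK at -62.80° ✓; |PK| = 31.50 ✓; ∠PKV = 61.00° ✓; |KV| = 27.00 ✓; ∠(KV, VR) = 90.00° ✓; |VR| = 17.20 ✗.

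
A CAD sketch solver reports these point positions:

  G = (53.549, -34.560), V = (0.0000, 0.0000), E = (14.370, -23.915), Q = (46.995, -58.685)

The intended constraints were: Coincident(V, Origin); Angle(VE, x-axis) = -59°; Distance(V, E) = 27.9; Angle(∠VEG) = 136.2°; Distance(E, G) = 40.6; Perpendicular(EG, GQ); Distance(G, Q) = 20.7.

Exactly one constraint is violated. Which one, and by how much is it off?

Distance(G, Q) = 20.7 — off by 4.30.

V = (0.00, 0.00) ✓; VE at -59.00° ✓; |VE| = 27.90 ✓; ∠VEG = 136.2° ✓; |EG| = 40.60 ✓; ∠(EG, GQ) = 90.00° ✓; |GQ| = 25.00 ✗.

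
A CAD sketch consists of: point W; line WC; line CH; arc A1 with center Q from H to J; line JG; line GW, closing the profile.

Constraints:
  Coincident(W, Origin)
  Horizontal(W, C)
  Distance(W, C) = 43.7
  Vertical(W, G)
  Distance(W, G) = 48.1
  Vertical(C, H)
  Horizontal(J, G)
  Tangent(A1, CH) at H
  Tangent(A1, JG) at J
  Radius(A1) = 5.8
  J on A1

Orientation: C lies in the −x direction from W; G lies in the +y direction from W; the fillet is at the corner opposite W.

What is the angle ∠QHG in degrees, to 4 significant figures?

7.560°

W is at the origin; W and C share the same y with |WC| = 43.7 and C on the −x side, so C = (-43.70, 0.000). WG is vertical with |WG| = 48.1 and G on the +y side, so G = (0.000, 48.10). The virtual corner opposite W is at (-43.70, 48.10). Tangency of A1 to CH means the radius QH is perpendicular to CH and the tangent condition forces QJ to be normal to JG, with radius 5.8, so the center Q sits 5.8 in from both sides at Q = (-37.90, 42.30). That places the tangent points at H = (-43.70, 42.30) on CH and J = (-37.90, 48.10) on JG. Then cos ∠QHG = HQ·HG / (|HQ||HG|), giving 7.560°.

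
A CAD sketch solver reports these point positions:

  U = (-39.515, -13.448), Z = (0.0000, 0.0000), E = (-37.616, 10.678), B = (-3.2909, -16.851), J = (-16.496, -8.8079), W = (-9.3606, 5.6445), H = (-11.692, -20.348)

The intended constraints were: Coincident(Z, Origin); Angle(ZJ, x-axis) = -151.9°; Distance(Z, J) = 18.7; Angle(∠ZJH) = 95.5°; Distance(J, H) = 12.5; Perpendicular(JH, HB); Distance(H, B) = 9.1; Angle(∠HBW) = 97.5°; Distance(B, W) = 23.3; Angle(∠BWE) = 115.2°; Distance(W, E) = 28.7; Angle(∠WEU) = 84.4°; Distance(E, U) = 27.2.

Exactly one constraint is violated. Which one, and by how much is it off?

Distance(E, U) = 27.2 — off by 3.00.

Z = (0.00, 0.00) ✓; ZJ at -151.9° ✓; |ZJ| = 18.70 ✓; ∠ZJH = 95.50° ✓; |JH| = 12.50 ✓; ∠(JH, HB) = 90.00° ✓; |HB| = 9.100 ✓; ∠HBW = 97.50° ✓; |BW| = 23.30 ✓; ∠BWE = 115.2° ✓; |WE| = 28.70 ✓; ∠WEU = 84.40° ✓; |EU| = 24.20 ✗.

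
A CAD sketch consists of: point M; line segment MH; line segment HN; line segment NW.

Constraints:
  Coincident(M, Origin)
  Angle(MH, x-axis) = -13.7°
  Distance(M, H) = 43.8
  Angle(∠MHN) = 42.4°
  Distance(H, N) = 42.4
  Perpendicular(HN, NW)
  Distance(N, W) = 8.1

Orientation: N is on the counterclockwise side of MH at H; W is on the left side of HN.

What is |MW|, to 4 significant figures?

23.68

M is at the origin; MH runs at -13.7° with length 43.8, so H = 43.8·(cos -13.7°, sin -13.7°) = (42.55, -10.37). ∠MHN = 42.4°, so HN runs at -13.7° + (180° − 42.4°) = 123.9° from the x-axis; with |HN| = 42.4, N = H + 42.4·(cos 123.9°, sin 123.9°) = (18.91, 24.82). The perpendicularity gives NW at right angles to HN; with |NW| = 8.1 on the left of HN, W = N + 8.1·(-0.8300, -0.5577) = (12.18, 20.30). Then |MW| = |W − M| = 23.68.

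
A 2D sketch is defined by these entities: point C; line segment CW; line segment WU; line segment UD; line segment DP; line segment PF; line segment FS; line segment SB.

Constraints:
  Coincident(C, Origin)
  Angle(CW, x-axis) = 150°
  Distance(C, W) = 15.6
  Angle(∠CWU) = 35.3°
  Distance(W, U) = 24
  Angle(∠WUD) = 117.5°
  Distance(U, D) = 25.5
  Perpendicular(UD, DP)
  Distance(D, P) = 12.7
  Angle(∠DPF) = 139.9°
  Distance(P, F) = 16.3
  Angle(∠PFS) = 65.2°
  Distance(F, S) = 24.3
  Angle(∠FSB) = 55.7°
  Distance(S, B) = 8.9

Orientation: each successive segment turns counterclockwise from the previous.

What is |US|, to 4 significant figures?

5.659

C is at the origin; CW runs at 150.0° with length 15.6, so W = (-13.51, 7.800). ∠CWU = 35.3° gives WU at -65.30° from the x-axis; with |WU| = 24.0, U = (-3.481, -14.00). ∠WUD = 117.5° gives UD at -2.800° from the x-axis; with |UD| = 25.5, D = (21.99, -15.25). The perpendicularity gives DP at right angles to UD, so DP runs at 87.20°; with |DP| = 12.7, P = (22.61, -2.565). ∠DPF = 139.9° gives PF at 127.3° from the x-axis; with |PF| = 16.3, F = (12.73, 10.40). ∠PFS = 65.2° gives FS at -117.9° from the x-axis; with |FS| = 24.3, S = (1.360, -11.07). Then |US| = |S − U| = 5.659.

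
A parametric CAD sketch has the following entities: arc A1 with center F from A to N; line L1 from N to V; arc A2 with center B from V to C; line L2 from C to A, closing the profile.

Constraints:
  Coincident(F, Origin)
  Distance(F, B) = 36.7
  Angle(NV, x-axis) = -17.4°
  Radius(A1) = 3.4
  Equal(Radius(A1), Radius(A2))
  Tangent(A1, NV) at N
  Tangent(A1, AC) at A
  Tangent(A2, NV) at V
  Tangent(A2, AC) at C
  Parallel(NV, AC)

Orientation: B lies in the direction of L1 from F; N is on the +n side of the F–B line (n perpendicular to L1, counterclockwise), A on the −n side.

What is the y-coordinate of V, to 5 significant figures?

-7.7304

The slot axis is L1's direction at -17.4°, so u = (cos -17.4°, sin -17.4°) = (0.95424, -0.29904) and n = (−sin -17.4°, cos -17.4°) = (0.29904, 0.95424). F is at the origin and B lies 36.7 along u from F, so B = 36.7·u = (35.021, -10.975). Tangency of A1 to both parallel lines with radius 3.4 puts N and A at F ± 3.4·n: N = (1.0167, 3.2444), A = (-1.0167, -3.2444). Equal radii place V and C the same way about B: V = B + 3.4·n = (36.037, -7.7304), C = B − 3.4·n = (34.004, -14.219). So V.y = -7.7304.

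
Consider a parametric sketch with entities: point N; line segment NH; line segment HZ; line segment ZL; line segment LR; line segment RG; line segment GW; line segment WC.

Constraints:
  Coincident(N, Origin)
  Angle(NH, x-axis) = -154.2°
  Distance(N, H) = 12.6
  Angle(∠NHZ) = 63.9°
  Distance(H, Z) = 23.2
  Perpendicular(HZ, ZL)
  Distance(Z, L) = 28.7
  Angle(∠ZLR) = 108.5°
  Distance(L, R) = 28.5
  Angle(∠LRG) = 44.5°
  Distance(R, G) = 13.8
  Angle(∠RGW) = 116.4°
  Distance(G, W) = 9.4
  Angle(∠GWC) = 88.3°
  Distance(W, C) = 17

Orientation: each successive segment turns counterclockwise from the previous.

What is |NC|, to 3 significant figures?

31.7

∠RGW = 116.4° gives GW at -37.5° from the x-axis; with |GW| = 9.4, W = (13.7, 7.31). ∠GWC = 88.3° gives WC at 54.2° from the x-axis; with |WC| = 17.0, C = (23.7, 21.1). Then |NC| = |C − N| = 31.7.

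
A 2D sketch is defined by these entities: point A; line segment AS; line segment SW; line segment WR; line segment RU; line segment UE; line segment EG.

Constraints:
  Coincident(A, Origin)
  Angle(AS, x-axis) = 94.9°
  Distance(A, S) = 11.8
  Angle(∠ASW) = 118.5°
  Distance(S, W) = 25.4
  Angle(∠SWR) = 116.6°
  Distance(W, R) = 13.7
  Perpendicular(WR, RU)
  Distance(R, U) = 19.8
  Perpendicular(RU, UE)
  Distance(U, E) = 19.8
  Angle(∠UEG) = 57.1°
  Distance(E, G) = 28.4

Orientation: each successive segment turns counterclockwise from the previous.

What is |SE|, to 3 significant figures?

6.02

The perpendicularity gives RU at right angles to WR, so RU runs at -50.2°; with |RU| = 19.8, U = (-22.1, -2.06). RU ⟂ UE, so UE runs at 39.8°; with |UE| = 19.8, E = (-6.92, 10.6). Then |SE| = |E − S| = 6.02.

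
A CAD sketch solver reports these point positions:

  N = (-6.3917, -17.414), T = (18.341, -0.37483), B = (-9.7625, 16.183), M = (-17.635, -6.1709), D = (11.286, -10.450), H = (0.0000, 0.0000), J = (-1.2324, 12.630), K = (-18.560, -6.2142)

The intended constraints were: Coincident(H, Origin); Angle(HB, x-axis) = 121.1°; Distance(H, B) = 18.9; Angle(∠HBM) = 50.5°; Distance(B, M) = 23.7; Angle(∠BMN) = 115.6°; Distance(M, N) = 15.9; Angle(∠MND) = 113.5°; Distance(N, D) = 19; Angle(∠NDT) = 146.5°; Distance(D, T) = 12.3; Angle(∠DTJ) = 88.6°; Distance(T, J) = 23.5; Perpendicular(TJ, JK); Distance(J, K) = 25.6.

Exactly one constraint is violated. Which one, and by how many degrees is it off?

Perpendicular(TJ, JK) — off by 9.00°.

H = (0.00, 0.00) ✓; HB at 121.1° ✓; |HB| = 18.90 ✓; ∠HBM = 50.50° ✓; |BM| = 23.70 ✓; ∠BMN = 115.6° ✓; |MN| = 15.90 ✓; ∠MND = 113.5° ✓; |ND| = 19.00 ✓; ∠NDT = 146.5° ✓; |DT| = 12.30 ✓; ∠DTJ = 88.60° ✓; |TJ| = 23.50 ✓; ∠(TJ, JK) = 81.00° ✗; |JK| = 25.60 ✓.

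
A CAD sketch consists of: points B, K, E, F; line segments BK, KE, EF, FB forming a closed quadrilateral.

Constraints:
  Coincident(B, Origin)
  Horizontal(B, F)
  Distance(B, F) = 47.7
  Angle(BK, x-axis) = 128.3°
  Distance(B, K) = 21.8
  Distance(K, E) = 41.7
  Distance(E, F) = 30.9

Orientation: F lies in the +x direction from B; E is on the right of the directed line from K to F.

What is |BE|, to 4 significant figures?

20.81

Checks: |KE| = 41.70 ✓; |EF| = 30.90 ✓.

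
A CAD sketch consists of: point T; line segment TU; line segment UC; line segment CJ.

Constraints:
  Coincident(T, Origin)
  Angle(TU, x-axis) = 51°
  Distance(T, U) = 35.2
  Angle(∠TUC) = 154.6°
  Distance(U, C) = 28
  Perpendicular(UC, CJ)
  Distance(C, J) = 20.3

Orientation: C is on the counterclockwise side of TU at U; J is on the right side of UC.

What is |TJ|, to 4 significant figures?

69.49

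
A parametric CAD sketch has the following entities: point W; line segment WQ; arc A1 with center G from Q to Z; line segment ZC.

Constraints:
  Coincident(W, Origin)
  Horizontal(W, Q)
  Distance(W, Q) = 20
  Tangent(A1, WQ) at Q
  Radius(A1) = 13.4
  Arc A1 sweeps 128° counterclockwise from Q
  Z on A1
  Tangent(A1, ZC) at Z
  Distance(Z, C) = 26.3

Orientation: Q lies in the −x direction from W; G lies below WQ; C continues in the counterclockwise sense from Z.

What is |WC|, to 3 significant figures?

44.7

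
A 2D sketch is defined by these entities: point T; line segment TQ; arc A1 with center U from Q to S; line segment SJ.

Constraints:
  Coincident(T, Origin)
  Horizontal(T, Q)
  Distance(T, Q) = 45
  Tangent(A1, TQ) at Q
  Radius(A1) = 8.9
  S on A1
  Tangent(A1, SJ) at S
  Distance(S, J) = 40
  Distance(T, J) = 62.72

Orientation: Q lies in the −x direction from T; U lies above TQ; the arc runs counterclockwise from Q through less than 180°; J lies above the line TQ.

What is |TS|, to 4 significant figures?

37.34

T is at the origin; TQ is horizontal with |TQ| = 45.0 and Q on the −x side, so Q = (-45.00, 0.000). The tangent condition forces UQ to be normal to TQ, so U = Q + (0, 8.9) = (-45.00, 8.900). Since US ⟂ SJ (tangency), |UJ| = √(8.9² + 40.0²) = 40.98 regardless of where S sits on A1. So J lies on both circle(T, 62.72) and circle(U, 40.98); the above-TQ intersection is J = (-38.66, 49.39). S is the foot of the tangent from J: S = (-36.12, 9.466).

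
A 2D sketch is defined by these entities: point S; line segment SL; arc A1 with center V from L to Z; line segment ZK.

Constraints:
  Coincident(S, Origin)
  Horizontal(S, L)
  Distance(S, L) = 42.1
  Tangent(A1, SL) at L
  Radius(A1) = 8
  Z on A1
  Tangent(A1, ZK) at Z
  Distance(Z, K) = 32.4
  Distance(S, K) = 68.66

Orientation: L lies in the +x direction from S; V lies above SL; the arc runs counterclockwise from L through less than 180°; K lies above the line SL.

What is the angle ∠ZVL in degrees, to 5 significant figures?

76.551°

Checks: |VZ| = 8.000 ✓; ∠(VZ, ZK) = 90.00° ✓; |ZK| = 32.40 ✓; |SK| = 68.66 ✓.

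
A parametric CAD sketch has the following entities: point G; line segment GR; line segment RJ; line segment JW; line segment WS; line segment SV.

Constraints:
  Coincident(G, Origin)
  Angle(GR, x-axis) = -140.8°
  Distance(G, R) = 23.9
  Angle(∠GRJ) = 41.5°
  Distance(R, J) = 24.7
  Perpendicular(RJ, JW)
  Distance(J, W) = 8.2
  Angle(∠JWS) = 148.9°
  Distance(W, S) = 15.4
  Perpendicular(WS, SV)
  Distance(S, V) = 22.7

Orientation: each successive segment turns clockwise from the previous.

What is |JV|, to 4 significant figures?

29.05

∠JWS = 148.9° gives WS at -40.40° from the x-axis; with |WS| = 15.4, S = (5.290, -2.036). WS ⟂ SV, so SV runs at -130.4°; with |SV| = 22.7, V = (-9.422, -19.32). Then |JV| = |V − J| = 29.05.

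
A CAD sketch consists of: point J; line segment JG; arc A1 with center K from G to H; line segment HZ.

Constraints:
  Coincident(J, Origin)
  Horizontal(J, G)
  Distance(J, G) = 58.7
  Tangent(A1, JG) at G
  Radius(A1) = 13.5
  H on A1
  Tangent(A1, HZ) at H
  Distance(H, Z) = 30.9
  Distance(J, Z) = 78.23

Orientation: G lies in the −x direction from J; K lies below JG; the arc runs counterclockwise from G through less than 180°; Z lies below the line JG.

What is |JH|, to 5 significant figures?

73.704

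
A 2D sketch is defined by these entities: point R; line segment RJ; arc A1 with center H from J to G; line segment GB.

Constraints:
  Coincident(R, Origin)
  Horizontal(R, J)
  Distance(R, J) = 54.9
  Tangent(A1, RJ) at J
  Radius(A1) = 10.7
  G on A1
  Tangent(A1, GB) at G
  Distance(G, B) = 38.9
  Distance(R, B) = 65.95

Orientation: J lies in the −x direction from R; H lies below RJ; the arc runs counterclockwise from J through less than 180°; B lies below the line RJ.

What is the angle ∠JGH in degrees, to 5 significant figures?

29.210°

Checks: |HG| = 10.70 ✓; ∠(HG, GB) = 90.00° ✓; |GB| = 38.90 ✓; |RB| = 65.95 ✓.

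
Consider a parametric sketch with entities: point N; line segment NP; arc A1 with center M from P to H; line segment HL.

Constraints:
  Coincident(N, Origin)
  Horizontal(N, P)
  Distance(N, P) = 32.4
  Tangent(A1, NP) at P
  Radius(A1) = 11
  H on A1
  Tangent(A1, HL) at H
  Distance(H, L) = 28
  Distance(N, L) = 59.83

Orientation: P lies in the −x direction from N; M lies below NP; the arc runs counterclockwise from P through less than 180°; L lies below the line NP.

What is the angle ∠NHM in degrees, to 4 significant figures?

19.36°

Checks: N.y = 0.00, P.y = 0.00 ✓; |MH| = 11.00 ✓; ∠(MH, HL) = 90.00° ✓; |HL| = 28.00 ✓; |NL| = 59.83 ✓.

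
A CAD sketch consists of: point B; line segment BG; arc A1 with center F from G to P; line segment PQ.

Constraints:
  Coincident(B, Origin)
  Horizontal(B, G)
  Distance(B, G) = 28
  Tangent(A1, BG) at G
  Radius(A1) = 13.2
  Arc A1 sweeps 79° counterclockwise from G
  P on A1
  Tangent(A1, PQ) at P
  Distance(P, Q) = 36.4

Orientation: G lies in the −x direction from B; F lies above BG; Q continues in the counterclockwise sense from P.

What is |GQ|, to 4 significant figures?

50.50

B is at the origin; BG is horizontal with |BG| = 28.0 and G on the −x side, so G = (-28.00, 0.000). A1 meets BG tangentially, so FG is at right angles to BG, so F = G + (0, 13.2) = (-28.00, 13.20). On A1, G sits at bearing -90° from F; a 79° counterclockwise sweep puts P at bearing -11°, so P = F + 13.2·(cos -11°, sin -11°) = (-15.04, 10.68). A1 meets PQ tangentially, so FP is at right angles to PQ, so PQ runs along (−sin -11°, cos -11°); with |PQ| = 36.4, Q = (-8.097, 46.41). Then |GQ| = |Q − G| = 50.50.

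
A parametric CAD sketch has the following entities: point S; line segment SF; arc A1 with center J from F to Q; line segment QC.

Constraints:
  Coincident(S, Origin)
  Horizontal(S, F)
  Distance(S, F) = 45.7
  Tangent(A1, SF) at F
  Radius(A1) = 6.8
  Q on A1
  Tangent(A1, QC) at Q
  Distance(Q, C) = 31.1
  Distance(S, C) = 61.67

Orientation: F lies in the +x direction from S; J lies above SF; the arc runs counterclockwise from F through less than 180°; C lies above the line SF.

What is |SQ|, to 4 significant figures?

53.00

S is at the origin; S and F share the same y with |SF| = 45.7 and F on the +x side, so F = (45.70, 0.000). A1 meets SF tangentially, so JF is at right angles to SF, so J = F + (0, 6.8) = (45.70, 6.800). Since JQ ⟂ QC (tangency), |JC| = √(6.8² + 31.1²) = 31.83 regardless of where Q sits on A1. So C lies on both circle(S, 61.67) and circle(J, 31.83); the above-SF intersection is C = (48.14, 38.54). Q is the foot of the tangent from C: Q = (52.43, 7.738).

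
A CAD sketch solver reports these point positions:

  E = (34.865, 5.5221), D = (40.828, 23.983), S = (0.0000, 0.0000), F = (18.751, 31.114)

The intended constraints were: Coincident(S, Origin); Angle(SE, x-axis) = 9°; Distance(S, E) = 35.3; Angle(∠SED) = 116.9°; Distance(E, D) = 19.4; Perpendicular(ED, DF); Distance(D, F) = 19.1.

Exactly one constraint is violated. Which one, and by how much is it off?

Distance(D, F) = 19.1 — off by 4.10.

S = (0.00, 0.00) ✓; SE at 9.000° ✓; |SE| = 35.30 ✓; ∠SED = 116.9° ✓; |ED| = 19.40 ✓; ∠(ED, DF) = 90.00° ✓; |DF| = 23.20 ✗.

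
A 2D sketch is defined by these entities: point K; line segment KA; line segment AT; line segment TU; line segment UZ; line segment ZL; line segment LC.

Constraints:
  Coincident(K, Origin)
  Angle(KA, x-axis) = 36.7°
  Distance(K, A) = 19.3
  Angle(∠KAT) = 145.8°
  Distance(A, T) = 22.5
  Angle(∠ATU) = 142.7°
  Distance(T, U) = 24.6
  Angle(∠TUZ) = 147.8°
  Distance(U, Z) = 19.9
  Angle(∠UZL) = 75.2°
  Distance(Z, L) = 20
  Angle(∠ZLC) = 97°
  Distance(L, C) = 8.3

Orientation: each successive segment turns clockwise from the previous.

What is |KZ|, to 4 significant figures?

68.85

∠ATU = 142.7° gives TU at -34.80° from the x-axis; with |TU| = 24.6, U = (58.15, -1.524). ∠TUZ = 147.8° gives UZ at -67.00° from the x-axis; with |UZ| = 19.9, Z = (65.93, -19.84). Then |KZ| = |Z − K| = 68.85.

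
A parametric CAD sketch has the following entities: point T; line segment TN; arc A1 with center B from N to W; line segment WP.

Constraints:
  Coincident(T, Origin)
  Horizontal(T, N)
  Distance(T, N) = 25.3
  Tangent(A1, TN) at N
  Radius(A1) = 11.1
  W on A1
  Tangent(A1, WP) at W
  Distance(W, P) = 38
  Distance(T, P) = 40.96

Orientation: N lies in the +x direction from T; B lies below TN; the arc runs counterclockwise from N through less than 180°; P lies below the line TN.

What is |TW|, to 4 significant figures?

16.53

T is at the origin; TN is horizontal with |TN| = 25.3 and N on the +x side, so N = (25.30, 0.000). Tangency of A1 to TN means the radius BN is perpendicular to TN, so B = N + (0, -11.1) = (25.30, -11.10). Since BW ⟂ WP (tangency), |BP| = √(11.1² + 38.0²) = 39.59 regardless of where W sits on A1. So P lies on both circle(T, 40.96) and circle(B, 39.59); the below-TN intersection is P = (-0.6990, -40.95). W is the foot of the tangent from P: W = (15.22, -6.450).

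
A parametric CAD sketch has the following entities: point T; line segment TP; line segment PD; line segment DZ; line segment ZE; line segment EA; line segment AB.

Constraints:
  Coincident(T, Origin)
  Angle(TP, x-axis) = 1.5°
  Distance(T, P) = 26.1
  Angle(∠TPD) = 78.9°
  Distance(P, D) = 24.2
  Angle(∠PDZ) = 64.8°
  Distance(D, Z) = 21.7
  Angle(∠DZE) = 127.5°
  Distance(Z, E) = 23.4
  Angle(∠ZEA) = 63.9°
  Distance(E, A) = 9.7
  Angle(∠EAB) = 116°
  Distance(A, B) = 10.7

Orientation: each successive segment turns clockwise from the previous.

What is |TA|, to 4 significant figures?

14.87

T is at the origin; TP runs at 1.5° with length 26.1, so P = (26.09, 0.6832). ∠TPD = 78.9° gives PD at -99.60° from the x-axis; with |PD| = 24.2, D = (22.06, -23.18). ∠PDZ = 64.8° gives DZ at 145.2° from the x-axis; with |DZ| = 21.7, Z = (4.236, -10.79). ∠DZE = 127.5° gives ZE at 92.70° from the x-axis; with |ZE| = 23.4, E = (3.134, 12.58). ∠ZEA = 63.9° gives EA at -23.40° from the x-axis; with |EA| = 9.7, A = (12.04, 8.728). Then |TA| = |A − T| = 14.87.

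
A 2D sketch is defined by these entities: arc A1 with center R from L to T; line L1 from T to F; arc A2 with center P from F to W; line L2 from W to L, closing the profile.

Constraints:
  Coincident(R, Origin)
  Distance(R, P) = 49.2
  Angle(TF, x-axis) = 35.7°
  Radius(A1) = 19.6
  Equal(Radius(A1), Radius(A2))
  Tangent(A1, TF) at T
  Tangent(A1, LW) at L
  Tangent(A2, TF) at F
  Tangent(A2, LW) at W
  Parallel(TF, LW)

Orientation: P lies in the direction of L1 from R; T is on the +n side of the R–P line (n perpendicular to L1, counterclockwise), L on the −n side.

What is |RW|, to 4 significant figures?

52.96

The slot axis is L1's direction at 35.7°, so u = (cos 35.7°, sin 35.7°) = (0.8121, 0.5835) and n = (−sin 35.7°, cos 35.7°) = (-0.5835, 0.8121). R is at the origin and P lies 49.2 along u from R, so P = 49.2·u = (39.95, 28.71). Tangency of A1 to both parallel lines with radius 19.6 puts T and L at R ± 19.6·n: T = (-11.44, 15.92), L = (11.44, -15.92). Equal radii place F and W the same way about P: F = P + 19.6·n = (28.52, 44.63), W = P − 19.6·n = (51.39, 12.79). Then |RW| = |W − R| = 52.96.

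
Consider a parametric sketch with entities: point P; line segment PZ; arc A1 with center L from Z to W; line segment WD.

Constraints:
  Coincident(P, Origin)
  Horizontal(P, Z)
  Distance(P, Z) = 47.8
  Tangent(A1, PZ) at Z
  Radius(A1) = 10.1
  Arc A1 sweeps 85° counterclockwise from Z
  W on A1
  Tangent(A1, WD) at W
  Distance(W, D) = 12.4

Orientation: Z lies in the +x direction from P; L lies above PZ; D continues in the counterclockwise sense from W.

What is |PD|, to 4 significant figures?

62.77

P is at the origin; P and Z share the same y with |PZ| = 47.8 and Z on the +x side, so Z = (47.80, 0.000). A1 meets PZ tangentially, so LZ is at right angles to PZ, so L = Z + (0, 10.1) = (47.80, 10.10). On A1, Z sits at bearing -90° from L; an 85° counterclockwise sweep puts W at bearing -5°, so W = L + 10.1·(cos -5°, sin -5°) = (57.86, 9.220). Since A1 is tangent to WD there, LW ⟂ WD, so WD runs along (−sin -5°, cos -5°); with |WD| = 12.4, D = (58.94, 21.57). Then |PD| = |D − P| = 62.77.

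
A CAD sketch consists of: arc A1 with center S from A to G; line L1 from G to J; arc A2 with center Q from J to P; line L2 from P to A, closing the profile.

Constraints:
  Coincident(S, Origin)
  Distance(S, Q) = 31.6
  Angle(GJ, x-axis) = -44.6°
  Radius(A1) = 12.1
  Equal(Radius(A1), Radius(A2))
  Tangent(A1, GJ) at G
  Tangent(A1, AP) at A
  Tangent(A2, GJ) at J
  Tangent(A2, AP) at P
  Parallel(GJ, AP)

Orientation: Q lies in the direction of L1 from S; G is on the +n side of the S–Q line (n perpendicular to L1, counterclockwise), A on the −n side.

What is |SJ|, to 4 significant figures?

33.84

Tangency of A1 to both parallel lines with radius 12.1 puts G and A at S ± 12.1·n: G = (8.496, 8.616), A = (-8.496, -8.616). Equal radii place J and P the same way about Q: J = Q + 12.1·n = (31.00, -13.57), P = Q − 12.1·n = (14.00, -30.80). Then |SJ| = |J − S| = 33.84.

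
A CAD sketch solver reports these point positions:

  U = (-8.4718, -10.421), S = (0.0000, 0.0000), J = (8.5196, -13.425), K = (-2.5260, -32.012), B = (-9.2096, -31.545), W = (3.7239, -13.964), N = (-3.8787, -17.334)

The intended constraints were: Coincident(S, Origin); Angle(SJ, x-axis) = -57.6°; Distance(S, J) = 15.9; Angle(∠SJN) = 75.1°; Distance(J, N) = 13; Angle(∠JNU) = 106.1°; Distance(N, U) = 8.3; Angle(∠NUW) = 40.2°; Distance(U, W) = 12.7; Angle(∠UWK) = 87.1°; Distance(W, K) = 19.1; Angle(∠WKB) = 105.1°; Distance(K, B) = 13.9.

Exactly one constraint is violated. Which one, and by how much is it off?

Distance(K, B) = 13.9 — off by 7.20.

S = (0.00, 0.00) ✓; SJ at -57.60° ✓; |SJ| = 15.90 ✓; ∠SJN = 75.10° ✓; |JN| = 13.00 ✓; ∠JNU = 106.1° ✓; |NU| = 8.300 ✓; ∠NUW = 40.20° ✓; |UW| = 12.70 ✓; ∠UWK = 87.10° ✓; |WK| = 19.10 ✓; ∠WKB = 105.1° ✓; |KB| = 6.700 ✗.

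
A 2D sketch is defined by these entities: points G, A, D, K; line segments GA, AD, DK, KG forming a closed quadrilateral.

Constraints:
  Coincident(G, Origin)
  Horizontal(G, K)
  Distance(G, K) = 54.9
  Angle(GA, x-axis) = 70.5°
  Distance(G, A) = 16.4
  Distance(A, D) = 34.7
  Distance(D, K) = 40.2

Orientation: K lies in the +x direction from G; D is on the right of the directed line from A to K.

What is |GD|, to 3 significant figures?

24.9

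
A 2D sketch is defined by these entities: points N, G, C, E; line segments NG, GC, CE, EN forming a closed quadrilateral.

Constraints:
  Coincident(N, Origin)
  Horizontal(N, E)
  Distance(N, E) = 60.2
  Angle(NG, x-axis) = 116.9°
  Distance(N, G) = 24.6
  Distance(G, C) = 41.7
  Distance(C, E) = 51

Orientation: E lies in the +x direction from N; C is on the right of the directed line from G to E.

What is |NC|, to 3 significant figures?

17.3

Checks: N = (0.00, 0.00) ✓; |GC| = 41.70 ✓; |CE| = 51.00 ✓.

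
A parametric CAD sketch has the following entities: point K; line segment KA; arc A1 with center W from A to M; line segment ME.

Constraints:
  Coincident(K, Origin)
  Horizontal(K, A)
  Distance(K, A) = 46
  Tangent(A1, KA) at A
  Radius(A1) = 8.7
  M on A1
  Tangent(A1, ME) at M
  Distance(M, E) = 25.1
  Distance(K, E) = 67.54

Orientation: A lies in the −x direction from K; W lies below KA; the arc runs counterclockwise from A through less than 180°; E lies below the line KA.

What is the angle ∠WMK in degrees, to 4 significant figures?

19.35°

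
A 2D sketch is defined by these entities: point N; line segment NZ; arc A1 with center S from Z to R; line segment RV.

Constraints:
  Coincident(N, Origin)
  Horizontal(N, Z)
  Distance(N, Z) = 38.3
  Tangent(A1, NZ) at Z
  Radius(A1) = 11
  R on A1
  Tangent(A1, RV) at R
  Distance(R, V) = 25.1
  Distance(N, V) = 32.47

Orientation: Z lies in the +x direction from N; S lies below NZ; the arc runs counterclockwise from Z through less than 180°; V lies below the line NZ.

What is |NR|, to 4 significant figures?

29.20

N is at the origin; NZ is horizontal with |NZ| = 38.3 and Z on the +x side, so Z = (38.30, 0.000). A1 meets NZ tangentially, so SZ is at right angles to NZ, so S = Z + (0, -11) = (38.30, -11.00). Since SR ⟂ RV (tangency), |SV| = √(11.0² + 25.1²) = 27.40 regardless of where R sits on A1. So V lies on both circle(N, 32.47) and circle(S, 27.40); the below-NZ intersection is V = (16.69, -27.85). R is the foot of the tangent from V: R = (28.62, -5.770).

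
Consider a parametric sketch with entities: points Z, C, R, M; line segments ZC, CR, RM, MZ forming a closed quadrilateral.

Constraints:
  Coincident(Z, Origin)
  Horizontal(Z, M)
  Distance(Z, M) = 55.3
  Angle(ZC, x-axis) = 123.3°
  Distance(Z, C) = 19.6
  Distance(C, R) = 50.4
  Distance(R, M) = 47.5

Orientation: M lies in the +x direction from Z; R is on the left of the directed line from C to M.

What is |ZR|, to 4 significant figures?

53.11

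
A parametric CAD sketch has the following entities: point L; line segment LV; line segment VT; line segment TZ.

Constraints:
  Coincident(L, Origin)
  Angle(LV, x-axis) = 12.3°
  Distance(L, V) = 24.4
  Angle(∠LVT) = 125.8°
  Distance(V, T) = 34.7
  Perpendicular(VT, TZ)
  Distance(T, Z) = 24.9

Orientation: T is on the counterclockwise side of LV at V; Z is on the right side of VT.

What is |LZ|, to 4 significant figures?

66.30

L is at the origin; LV runs at 12.3° with length 24.4, so V = 24.4·(cos 12.3°, sin 12.3°) = (23.84, 5.198). ∠LVT = 125.8°, so VT runs at 12.3° + (180° − 125.8°) = 66.50° from the x-axis; with |VT| = 34.7, T = V + 34.7·(cos 66.50°, sin 66.50°) = (37.68, 37.02). The perpendicularity gives TZ at right angles to VT; with |TZ| = 24.9 on the right of VT, Z = T + 24.9·(0.9171, -0.3987) = (60.51, 27.09). Then |LZ| = |Z − L| = 66.30.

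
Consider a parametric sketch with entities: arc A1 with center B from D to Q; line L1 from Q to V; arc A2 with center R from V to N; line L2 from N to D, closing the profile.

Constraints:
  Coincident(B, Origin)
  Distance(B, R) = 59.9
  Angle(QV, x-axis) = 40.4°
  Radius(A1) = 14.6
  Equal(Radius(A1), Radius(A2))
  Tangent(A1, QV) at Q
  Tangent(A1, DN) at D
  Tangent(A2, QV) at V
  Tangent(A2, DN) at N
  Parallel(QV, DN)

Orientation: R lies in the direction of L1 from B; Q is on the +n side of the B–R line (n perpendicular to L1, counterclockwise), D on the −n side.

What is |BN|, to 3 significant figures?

61.7

Tangency of A1 to both parallel lines with radius 14.6 puts Q and D at B ± 14.6·n: Q = (-9.46, 11.1), D = (9.46, -11.1). Equal radii place V and N the same way about R: V = R + 14.6·n = (36.2, 49.9), N = R − 14.6·n = (55.1, 27.7). Then |BN| = |N − B| = 61.7.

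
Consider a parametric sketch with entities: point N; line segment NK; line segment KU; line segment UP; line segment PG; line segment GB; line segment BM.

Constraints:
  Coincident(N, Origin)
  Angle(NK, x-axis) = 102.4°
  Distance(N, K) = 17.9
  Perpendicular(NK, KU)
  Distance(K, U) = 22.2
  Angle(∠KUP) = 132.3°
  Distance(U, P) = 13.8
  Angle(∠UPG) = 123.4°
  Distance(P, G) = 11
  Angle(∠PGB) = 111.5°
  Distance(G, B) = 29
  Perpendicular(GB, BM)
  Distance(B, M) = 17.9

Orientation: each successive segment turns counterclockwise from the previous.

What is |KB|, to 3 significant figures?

24.5

∠UPG = 123.4° gives PG at -63.3° from the x-axis; with |PG| = 11.0, G = (-27.5, -9.07). ∠PGB = 111.5° gives GB at 5.20° from the x-axis; with |GB| = 29.0, B = (1.42, -6.45). Then |KB| = |B − K| = 24.5.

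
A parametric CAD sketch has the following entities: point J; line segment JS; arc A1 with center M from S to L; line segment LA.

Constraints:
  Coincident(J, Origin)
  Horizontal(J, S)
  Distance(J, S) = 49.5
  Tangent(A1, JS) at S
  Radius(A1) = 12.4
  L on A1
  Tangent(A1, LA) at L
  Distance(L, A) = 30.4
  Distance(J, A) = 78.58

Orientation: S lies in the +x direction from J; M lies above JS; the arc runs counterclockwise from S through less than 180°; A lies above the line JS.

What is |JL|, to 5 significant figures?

62.421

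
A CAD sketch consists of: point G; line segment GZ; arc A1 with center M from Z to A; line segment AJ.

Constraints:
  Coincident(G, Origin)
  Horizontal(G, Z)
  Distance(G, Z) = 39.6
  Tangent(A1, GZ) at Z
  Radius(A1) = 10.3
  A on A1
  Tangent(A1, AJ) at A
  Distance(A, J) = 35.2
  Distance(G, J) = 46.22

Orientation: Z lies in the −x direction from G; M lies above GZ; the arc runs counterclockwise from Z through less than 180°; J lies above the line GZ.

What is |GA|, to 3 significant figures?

30.6

G is at the origin; G and Z share the same y with |GZ| = 39.6 and Z on the −x side, so Z = (-39.6, 0.00). The tangent condition forces MZ to be normal to GZ, so M = Z + (0, 10.3) = (-39.6, 10.3). Since MA ⟂ AJ (tangency), |MJ| = √(10.3² + 35.2²) = 36.7 regardless of where A sits on A1. So J lies on both circle(G, 46.22) and circle(M, 36.7); the above-GZ intersection is J = (-20.3, 41.5). A is the foot of the tangent from J: A = (-29.7, 7.57).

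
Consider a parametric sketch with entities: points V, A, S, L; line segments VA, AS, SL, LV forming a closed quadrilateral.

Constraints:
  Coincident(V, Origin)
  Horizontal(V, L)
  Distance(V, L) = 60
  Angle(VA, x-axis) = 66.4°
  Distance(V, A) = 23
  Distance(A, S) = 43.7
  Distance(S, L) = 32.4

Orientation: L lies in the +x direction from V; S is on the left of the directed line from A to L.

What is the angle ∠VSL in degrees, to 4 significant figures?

73.65°

Checks: |AS| = 43.70 ✓; |SL| = 32.40 ✓.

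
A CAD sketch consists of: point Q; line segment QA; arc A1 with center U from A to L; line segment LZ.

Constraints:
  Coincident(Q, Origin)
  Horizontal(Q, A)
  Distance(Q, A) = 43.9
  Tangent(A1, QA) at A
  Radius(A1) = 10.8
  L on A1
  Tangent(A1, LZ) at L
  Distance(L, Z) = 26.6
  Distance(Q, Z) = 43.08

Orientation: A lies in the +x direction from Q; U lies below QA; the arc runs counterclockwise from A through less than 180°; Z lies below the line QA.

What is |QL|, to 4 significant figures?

34.41

Checks: |UL| = 10.80 ✓; ∠(UL, LZ) = 90.00° ✓; |LZ| = 26.60 ✓; |QZ| = 43.08 ✓.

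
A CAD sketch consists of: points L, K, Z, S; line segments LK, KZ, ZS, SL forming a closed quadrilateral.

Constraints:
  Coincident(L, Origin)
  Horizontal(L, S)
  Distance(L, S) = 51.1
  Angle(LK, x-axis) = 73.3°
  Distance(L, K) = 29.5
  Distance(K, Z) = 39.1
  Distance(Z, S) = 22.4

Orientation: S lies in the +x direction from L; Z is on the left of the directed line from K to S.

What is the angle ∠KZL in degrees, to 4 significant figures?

34.24°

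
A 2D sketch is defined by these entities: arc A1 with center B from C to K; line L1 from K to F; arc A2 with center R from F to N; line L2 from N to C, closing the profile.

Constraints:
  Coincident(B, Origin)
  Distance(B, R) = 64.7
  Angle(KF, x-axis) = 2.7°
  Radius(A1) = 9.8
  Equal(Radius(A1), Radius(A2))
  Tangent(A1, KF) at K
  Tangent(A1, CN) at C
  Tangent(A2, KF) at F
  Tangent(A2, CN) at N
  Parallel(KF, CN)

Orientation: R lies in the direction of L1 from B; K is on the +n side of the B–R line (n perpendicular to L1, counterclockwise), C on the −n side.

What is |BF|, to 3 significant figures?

65.4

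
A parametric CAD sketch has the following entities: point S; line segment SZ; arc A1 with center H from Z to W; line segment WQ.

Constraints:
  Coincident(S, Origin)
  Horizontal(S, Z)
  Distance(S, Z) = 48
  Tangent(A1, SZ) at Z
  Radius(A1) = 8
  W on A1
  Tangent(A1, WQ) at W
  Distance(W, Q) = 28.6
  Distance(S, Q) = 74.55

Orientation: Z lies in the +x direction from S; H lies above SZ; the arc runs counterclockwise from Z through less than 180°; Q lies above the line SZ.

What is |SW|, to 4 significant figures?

55.24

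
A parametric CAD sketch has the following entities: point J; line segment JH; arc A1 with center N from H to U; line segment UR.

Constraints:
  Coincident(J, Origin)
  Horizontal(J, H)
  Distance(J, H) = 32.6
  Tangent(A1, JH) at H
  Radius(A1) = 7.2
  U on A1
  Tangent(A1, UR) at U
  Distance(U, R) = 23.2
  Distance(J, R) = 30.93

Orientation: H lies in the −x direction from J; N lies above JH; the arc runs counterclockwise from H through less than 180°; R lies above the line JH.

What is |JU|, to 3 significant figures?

26.3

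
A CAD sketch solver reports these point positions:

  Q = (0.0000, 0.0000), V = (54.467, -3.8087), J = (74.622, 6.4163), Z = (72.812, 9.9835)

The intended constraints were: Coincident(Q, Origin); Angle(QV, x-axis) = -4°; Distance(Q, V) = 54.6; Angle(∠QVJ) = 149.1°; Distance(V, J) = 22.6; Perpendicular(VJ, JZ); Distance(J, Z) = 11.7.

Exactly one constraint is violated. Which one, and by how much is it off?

Distance(J, Z) = 11.7 — off by 7.70.

Q = (0.00, 0.00) ✓; QV at -4.000° ✓; |QV| = 54.60 ✓; ∠QVJ = 149.1° ✓; |VJ| = 22.60 ✓; ∠(VJ, JZ) = 90.00° ✓; |JZ| = 4.000 ✗.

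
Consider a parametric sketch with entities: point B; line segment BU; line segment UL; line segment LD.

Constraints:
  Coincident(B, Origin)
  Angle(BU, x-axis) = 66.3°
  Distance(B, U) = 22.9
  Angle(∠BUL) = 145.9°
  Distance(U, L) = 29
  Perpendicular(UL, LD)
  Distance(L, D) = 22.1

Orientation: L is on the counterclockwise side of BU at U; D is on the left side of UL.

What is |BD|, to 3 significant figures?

48.8

B is at the origin; BU runs at 66.3° with length 22.9, so U = 22.9·(cos 66.3°, sin 66.3°) = (9.20, 21.0). ∠BUL = 145.9°, so UL runs at 66.3° + (180° − 145.9°) = 100° from the x-axis; with |UL| = 29.0, L = U + 29.0·(cos 100°, sin 100°) = (3.97, 49.5). UL ⟂ LD; with |LD| = 22.1 on the left of UL, D = L + 22.1·(-0.984, -0.181) = (-17.8, 45.5). Then |BD| = |D − B| = 48.8.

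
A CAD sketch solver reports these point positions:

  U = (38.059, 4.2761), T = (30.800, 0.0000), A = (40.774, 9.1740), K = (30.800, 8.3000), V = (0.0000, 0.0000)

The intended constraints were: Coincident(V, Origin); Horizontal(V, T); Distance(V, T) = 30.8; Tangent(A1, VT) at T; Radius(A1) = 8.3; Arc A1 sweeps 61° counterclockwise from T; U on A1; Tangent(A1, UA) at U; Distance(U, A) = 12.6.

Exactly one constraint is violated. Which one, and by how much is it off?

Distance(U, A) = 12.6 — off by 7.00.

V = (0.00, 0.00) ✓; V.y = 0.00, T.y = 0.00 ✓; |VT| = 30.80 ✓; ∠(KT, TV) = 90.00° ✓; |KT| = 8.300 ✓; bearing(K→U) − bearing(K→T) = 61.00° ✓; |KU| = 8.300 ✓; ∠(KU, UA) = 90.00° ✓; |UA| = 5.600 ✗.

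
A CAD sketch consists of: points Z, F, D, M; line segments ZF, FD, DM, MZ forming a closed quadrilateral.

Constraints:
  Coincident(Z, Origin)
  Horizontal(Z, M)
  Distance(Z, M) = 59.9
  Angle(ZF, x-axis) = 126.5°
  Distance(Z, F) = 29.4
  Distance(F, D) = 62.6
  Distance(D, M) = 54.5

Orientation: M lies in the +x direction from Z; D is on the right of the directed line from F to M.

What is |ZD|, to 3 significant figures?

33.5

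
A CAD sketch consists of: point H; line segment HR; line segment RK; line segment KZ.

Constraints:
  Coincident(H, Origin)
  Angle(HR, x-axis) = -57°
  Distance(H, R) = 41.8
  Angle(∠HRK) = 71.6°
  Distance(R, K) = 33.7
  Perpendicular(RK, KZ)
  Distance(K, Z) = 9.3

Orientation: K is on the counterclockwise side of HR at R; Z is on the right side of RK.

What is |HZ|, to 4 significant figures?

53.08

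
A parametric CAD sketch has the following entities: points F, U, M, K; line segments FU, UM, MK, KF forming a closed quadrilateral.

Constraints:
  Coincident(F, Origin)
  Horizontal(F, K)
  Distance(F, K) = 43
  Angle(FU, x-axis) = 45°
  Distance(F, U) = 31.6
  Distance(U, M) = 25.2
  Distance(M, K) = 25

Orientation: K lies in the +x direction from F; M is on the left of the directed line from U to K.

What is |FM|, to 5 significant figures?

53.443

F is at the origin; F and K share the same y with |FK| = 43.0 and K in +x, so K = (43.0, 0). FU runs at 45.0° with |FU| = 31.6, so U = (22.345, 22.345). M is determined by |UM| = 25.2 and |MK| = 25.0 together: it lies at the intersection of circle(U, 25.2) and circle(K, 25.0). With |UK| = 30.429, the foot of the radical line on UK is 15.379 from U and the perpendicular offset is √(25.2² − 15.379²) = 19.963. Taking the left-of-UK solution: M = (47.443, 24.602).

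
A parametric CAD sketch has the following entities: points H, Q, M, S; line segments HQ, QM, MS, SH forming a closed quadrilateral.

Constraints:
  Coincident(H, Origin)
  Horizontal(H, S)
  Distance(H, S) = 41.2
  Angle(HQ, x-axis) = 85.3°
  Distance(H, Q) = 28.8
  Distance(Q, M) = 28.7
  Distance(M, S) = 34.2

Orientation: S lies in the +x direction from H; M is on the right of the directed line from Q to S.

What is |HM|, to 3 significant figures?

7.01

H is at the origin; HS is horizontal with |HS| = 41.2 and S in +x, so S = (41.2, 0). HQ runs at 85.3° with |HQ| = 28.8, so Q = (2.36, 28.7). M is determined by |QM| = 28.7 and |MS| = 34.2 together: it lies at the intersection of circle(Q, 28.7) and circle(S, 34.2). With |QS| = 48.3, the foot of the radical line on QS is 20.6 from Q and the perpendicular offset is √(28.7² − 20.6²) = 20.0. Taking the right-of-QS solution: M = (7.00, 0.381).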